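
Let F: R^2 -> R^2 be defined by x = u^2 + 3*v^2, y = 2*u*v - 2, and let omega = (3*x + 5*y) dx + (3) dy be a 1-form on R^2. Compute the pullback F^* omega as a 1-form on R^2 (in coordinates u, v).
F^* omega = (6*u^3 + 20*u^2*v + 18*u*v^2 - 20*u + 6*v) du + (18*u^2*v + 60*u*v^2 + 6*u + 54*v^3 - 60*v) dv

Using F^*(f dg) = (f ∘ F) d(g ∘ F), substitute each coordinate x_i by F_i(u, v) in f_i, and replace dx_i by d F_i = (∂F_i/∂u) du + (∂F_i/∂v) dv.
  For the x component: f_1(F) = 3*u^2 + 10*u*v + 9*v^2 - 10; d F_1 = (2*u) du + (6*v) dv
  For the y component: f_2(F) = 3; d F_2 = (2*v) du + (2*u) dv
Combining and collecting du, dv coefficients:
  coeff of du: 6*u^3 + 20*u^2*v + 18*u*v^2 - 20*u + 6*v
  coeff of dv: 18*u^2*v + 60*u*v^2 + 6*u + 54*v^3 - 60*v
F^* omega = (6*u^3 + 20*u^2*v + 18*u*v^2 - 20*u + 6*v) du + (18*u^2*v + 60*u*v^2 + 6*u + 54*v^3 - 60*v) dv.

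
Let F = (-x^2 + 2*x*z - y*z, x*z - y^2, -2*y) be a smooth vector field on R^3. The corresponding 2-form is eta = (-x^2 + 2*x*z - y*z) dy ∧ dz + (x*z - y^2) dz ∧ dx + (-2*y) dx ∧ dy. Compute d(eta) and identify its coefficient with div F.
d(eta) = (-2*x - 2*y + 2*z) dx ∧ dy ∧ dz; div F = -2*x - 2*y + 2*z

For a 2-form in R^3 of the form above, applying d gives a 3-form with coefficient ∂P/∂x + ∂Q/∂y + ∂R/∂z:
  ∂P/∂x = -2*x + 2*z
  ∂Q/∂y = -2*y
  ∂R/∂z = 0
Sum = -2*x - 2*y + 2*z, which is exactly div F.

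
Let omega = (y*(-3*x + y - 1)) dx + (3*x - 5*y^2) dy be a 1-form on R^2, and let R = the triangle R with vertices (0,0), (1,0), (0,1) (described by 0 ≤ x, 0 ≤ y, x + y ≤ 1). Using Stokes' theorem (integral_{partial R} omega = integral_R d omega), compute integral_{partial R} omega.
integral_(partial R) omega = 13/6

Stokes: integral_partial_R omega = integral_R d omega with d omega = (∂Q/∂x - ∂P/∂y) dx ∧ dy.
  ∂Q/∂x = 3
  ∂P/∂y = -3*x + 2*y - 1
  integrand = ∂Q/∂x - ∂P/∂y = 3*x - 2*y + 4.
Integrating over R: integral_0^1 integral_0^{1-x} (3*x - 2*y + 4) dy dx = 13/6.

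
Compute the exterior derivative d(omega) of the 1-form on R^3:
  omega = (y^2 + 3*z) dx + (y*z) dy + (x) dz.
d(omega) = (-2*y) dx ∧ dy + (-2) dx ∧ dz + (-y) dy ∧ dz

For a 1-form omega = sum_i f_i dx_i, the exterior derivative is
  d(omega) = sum_{i < j} (∂f_j/∂x_i - ∂f_i/∂x_j) dx_i ∧ dx_j.
  coefficient of dx ∧ dy: ∂f_2/∂x - ∂f_1/∂y = ∂(y*z)/∂x - ∂(y^2 + 3*z)/∂y = -2*y
  coefficient of dx ∧ dz: ∂f_3/∂x - ∂f_1/∂z = ∂(x)/∂x - ∂(y^2 + 3*z)/∂z = -2
  coefficient of dy ∧ dz: ∂f_3/∂y - ∂f_2/∂z = ∂(x)/∂y - ∂(y*z)/∂z = -y
Assembling: d(omega) = (-2*y) dx ∧ dy + (-2) dx ∧ dz + (-y) dy ∧ dz.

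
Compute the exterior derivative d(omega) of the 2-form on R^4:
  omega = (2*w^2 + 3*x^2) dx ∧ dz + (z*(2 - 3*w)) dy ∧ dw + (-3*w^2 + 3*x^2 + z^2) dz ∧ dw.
d(omega) = (4*w + 6*x) dx ∧ dz ∧ dw + (3*w - 2) dy ∧ dz ∧ dw

For a 2-form omega = sum_{i<j} g_{ij} dx_i ∧ dx_j, the exterior derivative is
  d(omega) = sum_{i<j} d(g_{ij}) ∧ dx_i ∧ dx_j = sum_{i<j, k} (∂g_{ij}/∂x_k) dx_k ∧ dx_i ∧ dx_j.
Expand each term, using dx_k ∧ dx_i ∧ dx_j = sgn(permutation) dx_{(a)} ∧ dx_{(b)} ∧ dx_{(c)} with (a < b < c) sorted:
  d(2*w^2 + 3*x^2) includes (∂/∂w)(2*w^2 + 3*x^2) dw = (4*w) dw, which multiplied by dx ∧ dz gives (4*w) dx ∧ dz ∧ dw
  d(z*(2 - 3*w)) includes (∂/∂z)(z*(2 - 3*w)) dz = (2 - 3*w) dz, which multiplied by dy ∧ dw gives (3*w - 2) dy ∧ dz ∧ dw
  d(-3*w^2 + 3*x^2 + z^2) includes (∂/∂x)(-3*w^2 + 3*x^2 + z^2) dx = (6*x) dx, which multiplied by dz ∧ dw gives (6*x) dx ∧ dz ∧ dw
Collecting like 3-forms: d(omega) = (4*w + 6*x) dx ∧ dz ∧ dw + (3*w - 2) dy ∧ dz ∧ dw.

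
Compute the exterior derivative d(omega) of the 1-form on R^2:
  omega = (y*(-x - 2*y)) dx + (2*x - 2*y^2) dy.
d(omega) = (x + 4*y + 2) dx ∧ dy

For a 1-form omega = sum_i f_i dx_i, the exterior derivative is
  d(omega) = sum_{i < j} (∂f_j/∂x_i - ∂f_i/∂x_j) dx_i ∧ dx_j.
  coefficient of dx ∧ dy: ∂f_2/∂x - ∂f_1/∂y = ∂(2*x - 2*y^2)/∂x - ∂(y*(-x - 2*y))/∂y = x + 4*y + 2
Assembling: d(omega) = (x + 4*y + 2) dx ∧ dy.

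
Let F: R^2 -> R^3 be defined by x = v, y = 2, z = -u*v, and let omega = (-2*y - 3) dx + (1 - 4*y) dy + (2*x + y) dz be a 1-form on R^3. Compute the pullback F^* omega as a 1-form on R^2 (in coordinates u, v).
F^* omega = (2*v*(-v - 1)) du + (-2*u*v - 2*u - 7) dv

Using F^*(f dg) = (f ∘ F) d(g ∘ F), substitute each coordinate x_i by F_i(u, v) in f_i, and replace dx_i by d F_i = (∂F_i/∂u) du + (∂F_i/∂v) dv.
  For the x component: f_1(F) = -7; d F_1 = (0) du + (1) dv
  For the y component: f_2(F) = -7; d F_2 = (0) du + (0) dv
  For the z component: f_3(F) = 2*v + 2; d F_3 = (-v) du + (-u) dv
Combining and collecting du, dv coefficients:
  coeff of du: 2*v*(-v - 1)
  coeff of dv: -2*u*v - 2*u - 7
F^* omega = (2*v*(-v - 1)) du + (-2*u*v - 2*u - 7) dv.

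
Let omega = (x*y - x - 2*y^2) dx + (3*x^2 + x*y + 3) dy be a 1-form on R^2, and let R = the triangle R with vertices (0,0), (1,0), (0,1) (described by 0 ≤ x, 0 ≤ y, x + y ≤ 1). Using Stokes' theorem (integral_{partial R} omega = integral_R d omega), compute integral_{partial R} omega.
integral_(partial R) omega = 5/3

Stokes: integral_partial_R omega = integral_R d omega with d omega = (∂Q/∂x - ∂P/∂y) dx ∧ dy.
  ∂Q/∂x = 6*x + y
  ∂P/∂y = x - 4*y
  integrand = ∂Q/∂x - ∂P/∂y = 5*x + 5*y.
Integrating over R: integral_0^1 integral_0^{1-x} (5*x + 5*y) dy dx = 5/3.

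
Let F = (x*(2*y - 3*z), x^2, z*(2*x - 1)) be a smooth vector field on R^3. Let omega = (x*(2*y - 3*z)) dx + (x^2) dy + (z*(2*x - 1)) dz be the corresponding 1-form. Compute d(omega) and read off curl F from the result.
d(omega) = (0) dy ∧ dz + (-3*x - 2*z) dz ∧ dx + (0) dx ∧ dy; curl F = (0, -3*x - 2*z, 0)

d omega = sum_{i<j} (∂f_j/∂x_i - ∂f_i/∂x_j) dx_i ∧ dx_j. Under the identification (dy ∧ dz, dz ∧ dx, dx ∧ dy) ↔ (e_x, e_y, e_z), the coefficients are exactly the components of curl F. Compute:
  ∂R/∂y - ∂Q/∂z = (0) - (0) = 0
  ∂P/∂z - ∂R/∂x = (-3*x) - (2*z) = -3*x - 2*z
  ∂Q/∂x - ∂P/∂y = (2*x) - (2*x) = 0.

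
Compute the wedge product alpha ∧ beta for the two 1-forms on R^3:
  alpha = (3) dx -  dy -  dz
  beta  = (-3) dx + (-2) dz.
alpha ∧ beta = (-9) dx ∧ dz + (-3) dx ∧ dy + (2) dy ∧ dz

Distribute the wedge, using dx_i ∧ dx_j = -dx_j ∧ dx_i and dx_i ∧ dx_i = 0. For each pair (i, j) with i < j, the coefficient of dx_i ∧ dx_j in alpha ∧ beta is (alpha_i * beta_j - alpha_j * beta_i). Collecting: alpha ∧ beta = (-9) dx ∧ dz + (-3) dx ∧ dy + (2) dy ∧ dz.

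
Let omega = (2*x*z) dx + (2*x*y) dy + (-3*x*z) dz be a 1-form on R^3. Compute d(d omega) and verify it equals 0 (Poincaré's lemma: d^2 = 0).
d(d omega) = 0

Step 1: d omega = sum_{i<j} (∂f_j/∂x_i - ∂f_i/∂x_j) dx_i ∧ dx_j:
  coeff of dx ∧ dy: 2*y
  coeff of dx ∧ dz: -2*x - 3*z
  coeff of dy ∧ dz: 0
Step 2: Apply d again to each 2-form coefficient. The only possible 3-form in R^3 is dx ∧ dy ∧ dz, with coefficient
  ∂(coeff of dy∧dz)/∂x - ∂(coeff of dx∧dz)/∂y + ∂(coeff of dx∧dy)/∂z
  = ∂/∂x (0) - ∂/∂y (-2*x - 3*z) + ∂/∂z (2*y).
Each of these terms simplifies to sums of mixed partials that cancel in pairs. The result is 0 (by equality of mixed partials for smooth functions — Schwarz / Clairaut).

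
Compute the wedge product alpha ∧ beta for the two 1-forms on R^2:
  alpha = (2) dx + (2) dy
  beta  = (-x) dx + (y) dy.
alpha ∧ beta = (2*x + 2*y) dx ∧ dy

Distribute the wedge, using dx_i ∧ dx_j = -dx_j ∧ dx_i and dx_i ∧ dx_i = 0. For each pair (i, j) with i < j, the coefficient of dx_i ∧ dx_j in alpha ∧ beta is (alpha_i * beta_j - alpha_j * beta_i). Collecting: alpha ∧ beta = (2*x + 2*y) dx ∧ dy.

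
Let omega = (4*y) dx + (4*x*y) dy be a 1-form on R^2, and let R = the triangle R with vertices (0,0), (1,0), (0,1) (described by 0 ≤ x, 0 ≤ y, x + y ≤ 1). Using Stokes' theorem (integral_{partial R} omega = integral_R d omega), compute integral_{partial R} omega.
integral_(partial R) omega = -4/3

Stokes: integral_partial_R omega = integral_R d omega with d omega = (∂Q/∂x - ∂P/∂y) dx ∧ dy.
  ∂Q/∂x = 4*y
  ∂P/∂y = 4
  integrand = ∂Q/∂x - ∂P/∂y = 4*y - 4.
Integrating over R: integral_0^1 integral_0^{1-x} (4*y - 4) dy dx = -4/3.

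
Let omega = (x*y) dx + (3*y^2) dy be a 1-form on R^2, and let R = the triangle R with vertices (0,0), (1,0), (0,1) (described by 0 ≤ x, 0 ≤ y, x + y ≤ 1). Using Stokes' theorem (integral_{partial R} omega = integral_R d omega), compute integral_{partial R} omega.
integral_(partial R) omega = -1/6

Stokes: integral_partial_R omega = integral_R d omega with d omega = (∂Q/∂x - ∂P/∂y) dx ∧ dy.
  ∂Q/∂x = 0
  ∂P/∂y = x
  integrand = ∂Q/∂x - ∂P/∂y = -x.
Integrating over R: integral_0^1 integral_0^{1-x} (-x) dy dx = -1/6.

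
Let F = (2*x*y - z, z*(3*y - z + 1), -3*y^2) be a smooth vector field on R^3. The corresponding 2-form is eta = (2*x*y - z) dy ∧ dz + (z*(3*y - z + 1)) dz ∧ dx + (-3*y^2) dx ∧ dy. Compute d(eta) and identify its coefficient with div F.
d(eta) = (2*y + 3*z) dx ∧ dy ∧ dz; div F = 2*y + 3*z

For a 2-form in R^3 of the form above, applying d gives a 3-form with coefficient ∂P/∂x + ∂Q/∂y + ∂R/∂z:
  ∂P/∂x = 2*y
  ∂Q/∂y = 3*z
  ∂R/∂z = 0
Sum = 2*y + 3*z, which is exactly div F.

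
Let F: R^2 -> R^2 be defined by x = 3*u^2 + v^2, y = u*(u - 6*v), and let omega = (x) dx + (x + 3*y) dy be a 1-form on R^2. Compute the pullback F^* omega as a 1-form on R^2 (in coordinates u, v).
F^* omega = (30*u^3 - 72*u^2*v + 116*u*v^2 - 6*v^3) du + (-36*u^3 + 114*u^2*v - 6*u*v^2 + 2*v^3) dv

Using F^*(f dg) = (f ∘ F) d(g ∘ F), substitute each coordinate x_i by F_i(u, v) in f_i, and replace dx_i by d F_i = (∂F_i/∂u) du + (∂F_i/∂v) dv.
  For the x component: f_1(F) = 3*u^2 + v^2; d F_1 = (6*u) du + (2*v) dv
  For the y component: f_2(F) = 6*u^2 - 18*u*v + v^2; d F_2 = (2*u - 6*v) du + (-6*u) dv
Combining and collecting du, dv coefficients:
  coeff of du: 30*u^3 - 72*u^2*v + 116*u*v^2 - 6*v^3
  coeff of dv: -36*u^3 + 114*u^2*v - 6*u*v^2 + 2*v^3
F^* omega = (30*u^3 - 72*u^2*v + 116*u*v^2 - 6*v^3) du + (-36*u^3 + 114*u^2*v - 6*u*v^2 + 2*v^3) dv.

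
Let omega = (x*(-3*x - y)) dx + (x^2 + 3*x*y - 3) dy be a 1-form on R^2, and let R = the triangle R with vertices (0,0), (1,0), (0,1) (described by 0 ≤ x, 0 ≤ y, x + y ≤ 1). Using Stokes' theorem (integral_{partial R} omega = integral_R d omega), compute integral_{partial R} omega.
integral_(partial R) omega = 1

Stokes: integral_partial_R omega = integral_R d omega with d omega = (∂Q/∂x - ∂P/∂y) dx ∧ dy.
  ∂Q/∂x = 2*x + 3*y
  ∂P/∂y = -x
  integrand = ∂Q/∂x - ∂P/∂y = 3*x + 3*y.
Integrating over R: integral_0^1 integral_0^{1-x} (3*x + 3*y) dy dx = 1.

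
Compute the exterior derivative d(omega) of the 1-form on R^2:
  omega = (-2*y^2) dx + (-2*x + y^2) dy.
d(omega) = (4*y - 2) dx ∧ dy

For a 1-form omega = sum_i f_i dx_i, the exterior derivative is
  d(omega) = sum_{i < j} (∂f_j/∂x_i - ∂f_i/∂x_j) dx_i ∧ dx_j.
  coefficient of dx ∧ dy: ∂f_2/∂x - ∂f_1/∂y = ∂(-2*x + y^2)/∂x - ∂(-2*y^2)/∂y = 4*y - 2
Assembling: d(omega) = (4*y - 2) dx ∧ dy.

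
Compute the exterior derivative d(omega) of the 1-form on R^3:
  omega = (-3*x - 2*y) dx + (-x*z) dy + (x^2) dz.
d(omega) = (2 - z) dx ∧ dy + (2*x) dx ∧ dz + (x) dy ∧ dz

For a 1-form omega = sum_i f_i dx_i, the exterior derivative is
  d(omega) = sum_{i < j} (∂f_j/∂x_i - ∂f_i/∂x_j) dx_i ∧ dx_j.
  coefficient of dx ∧ dy: ∂f_2/∂x - ∂f_1/∂y = ∂(-x*z)/∂x - ∂(-3*x - 2*y)/∂y = 2 - z
  coefficient of dx ∧ dz: ∂f_3/∂x - ∂f_1/∂z = ∂(x^2)/∂x - ∂(-3*x - 2*y)/∂z = 2*x
  coefficient of dy ∧ dz: ∂f_3/∂y - ∂f_2/∂z = ∂(x^2)/∂y - ∂(-x*z)/∂z = x
Assembling: d(omega) = (2 - z) dx ∧ dy + (2*x) dx ∧ dz + (x) dy ∧ dz.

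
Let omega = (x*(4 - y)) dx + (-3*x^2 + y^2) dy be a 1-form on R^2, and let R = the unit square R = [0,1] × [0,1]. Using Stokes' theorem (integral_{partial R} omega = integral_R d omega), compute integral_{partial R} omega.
integral_(partial R) omega = -5/2

Stokes: integral_partial_R omega = integral_R d omega with d omega = (∂Q/∂x - ∂P/∂y) dx ∧ dy.
  ∂Q/∂x = -6*x
  ∂P/∂y = -x
  integrand = ∂Q/∂x - ∂P/∂y = -5*x.
Integrating over R: integral_0^1 integral_0^1 (-5*x) dx dy = -5/2.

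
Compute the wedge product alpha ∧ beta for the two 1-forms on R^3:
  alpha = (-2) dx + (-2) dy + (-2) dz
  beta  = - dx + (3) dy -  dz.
alpha ∧ beta = (-8) dx ∧ dy + (8) dy ∧ dz

Distribute the wedge, using dx_i ∧ dx_j = -dx_j ∧ dx_i and dx_i ∧ dx_i = 0. For each pair (i, j) with i < j, the coefficient of dx_i ∧ dx_j in alpha ∧ beta is (alpha_i * beta_j - alpha_j * beta_i). Collecting: alpha ∧ beta = (-8) dx ∧ dy + (8) dy ∧ dz.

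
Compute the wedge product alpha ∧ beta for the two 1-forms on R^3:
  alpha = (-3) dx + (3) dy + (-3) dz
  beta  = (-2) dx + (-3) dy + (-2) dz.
alpha ∧ beta = (15) dx ∧ dy + (-15) dy ∧ dz

Distribute the wedge, using dx_i ∧ dx_j = -dx_j ∧ dx_i and dx_i ∧ dx_i = 0. For each pair (i, j) with i < j, the coefficient of dx_i ∧ dx_j in alpha ∧ beta is (alpha_i * beta_j - alpha_j * beta_i). Collecting: alpha ∧ beta = (15) dx ∧ dy + (-15) dy ∧ dz.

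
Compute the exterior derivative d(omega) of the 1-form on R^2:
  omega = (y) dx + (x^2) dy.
d(omega) = (2*x - 1) dx ∧ dy

For a 1-form omega = sum_i f_i dx_i, the exterior derivative is
  d(omega) = sum_{i < j} (∂f_j/∂x_i - ∂f_i/∂x_j) dx_i ∧ dx_j.
  coefficient of dx ∧ dy: ∂f_2/∂x - ∂f_1/∂y = ∂(x^2)/∂x - ∂(y)/∂y = 2*x - 1
Assembling: d(omega) = (2*x - 1) dx ∧ dy.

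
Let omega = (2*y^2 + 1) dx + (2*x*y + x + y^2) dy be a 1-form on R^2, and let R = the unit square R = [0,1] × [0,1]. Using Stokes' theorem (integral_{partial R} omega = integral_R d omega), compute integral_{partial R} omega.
integral_(partial R) omega = 0

Stokes: integral_partial_R omega = integral_R d omega with d omega = (∂Q/∂x - ∂P/∂y) dx ∧ dy.
  ∂Q/∂x = 2*y + 1
  ∂P/∂y = 4*y
  integrand = ∂Q/∂x - ∂P/∂y = 1 - 2*y.
Integrating over R: integral_0^1 integral_0^1 (1 - 2*y) dx dy = 0.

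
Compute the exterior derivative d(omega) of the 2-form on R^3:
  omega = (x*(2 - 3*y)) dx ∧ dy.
d(omega) = 0

For a 2-form omega = sum_{i<j} g_{ij} dx_i ∧ dx_j, the exterior derivative is
  d(omega) = sum_{i<j} d(g_{ij}) ∧ dx_i ∧ dx_j = sum_{i<j, k} (∂g_{ij}/∂x_k) dx_k ∧ dx_i ∧ dx_j.
Expand each term, using dx_k ∧ dx_i ∧ dx_j = sgn(permutation) dx_{(a)} ∧ dx_{(b)} ∧ dx_{(c)} with (a < b < c) sorted:

Collecting like 3-forms: d(omega) = 0.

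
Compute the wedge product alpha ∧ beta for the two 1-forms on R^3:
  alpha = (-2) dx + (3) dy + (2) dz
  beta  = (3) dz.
alpha ∧ beta = (-6) dx ∧ dz + (9) dy ∧ dz

Distribute the wedge, using dx_i ∧ dx_j = -dx_j ∧ dx_i and dx_i ∧ dx_i = 0. For each pair (i, j) with i < j, the coefficient of dx_i ∧ dx_j in alpha ∧ beta is (alpha_i * beta_j - alpha_j * beta_i). Collecting: alpha ∧ beta = (-6) dx ∧ dz + (9) dy ∧ dz.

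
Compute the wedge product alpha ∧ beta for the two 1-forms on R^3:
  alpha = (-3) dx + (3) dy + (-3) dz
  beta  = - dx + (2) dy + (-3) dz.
alpha ∧ beta = (-3) dx ∧ dy + (6) dx ∧ dz + (-3) dy ∧ dz

Distribute the wedge, using dx_i ∧ dx_j = -dx_j ∧ dx_i and dx_i ∧ dx_i = 0. For each pair (i, j) with i < j, the coefficient of dx_i ∧ dx_j in alpha ∧ beta is (alpha_i * beta_j - alpha_j * beta_i). Collecting: alpha ∧ beta = (-3) dx ∧ dy + (6) dx ∧ dz + (-3) dy ∧ dz.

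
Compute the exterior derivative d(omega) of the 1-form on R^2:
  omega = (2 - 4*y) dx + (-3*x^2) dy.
d(omega) = (4 - 6*x) dx ∧ dy

For a 1-form omega = sum_i f_i dx_i, the exterior derivative is
  d(omega) = sum_{i < j} (∂f_j/∂x_i - ∂f_i/∂x_j) dx_i ∧ dx_j.
  coefficient of dx ∧ dy: ∂f_2/∂x - ∂f_1/∂y = ∂(-3*x^2)/∂x - ∂(2 - 4*y)/∂y = 4 - 6*x
Assembling: d(omega) = (4 - 6*x) dx ∧ dy.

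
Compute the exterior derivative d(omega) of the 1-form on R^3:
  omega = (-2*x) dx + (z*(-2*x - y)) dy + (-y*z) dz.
d(omega) = (-2*z) dx ∧ dy + (2*x + y - z) dy ∧ dz

For a 1-form omega = sum_i f_i dx_i, the exterior derivative is
  d(omega) = sum_{i < j} (∂f_j/∂x_i - ∂f_i/∂x_j) dx_i ∧ dx_j.
  coefficient of dx ∧ dy: ∂f_2/∂x - ∂f_1/∂y = ∂(z*(-2*x - y))/∂x - ∂(-2*x)/∂y = -2*z
  coefficient of dy ∧ dz: ∂f_3/∂y - ∂f_2/∂z = ∂(-y*z)/∂y - ∂(z*(-2*x - y))/∂z = 2*x + y - z
Assembling: d(omega) = (-2*z) dx ∧ dy + (2*x + y - z) dy ∧ dz.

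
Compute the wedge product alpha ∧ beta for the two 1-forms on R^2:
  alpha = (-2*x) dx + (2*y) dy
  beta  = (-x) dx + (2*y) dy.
alpha ∧ beta = (-2*x*y) dx ∧ dy

Distribute the wedge, using dx_i ∧ dx_j = -dx_j ∧ dx_i and dx_i ∧ dx_i = 0. For each pair (i, j) with i < j, the coefficient of dx_i ∧ dx_j in alpha ∧ beta is (alpha_i * beta_j - alpha_j * beta_i). Collecting: alpha ∧ beta = (-2*x*y) dx ∧ dy.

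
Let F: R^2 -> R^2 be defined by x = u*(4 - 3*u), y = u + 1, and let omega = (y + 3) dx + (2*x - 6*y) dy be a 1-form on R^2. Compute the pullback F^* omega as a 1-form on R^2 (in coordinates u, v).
F^* omega = (-12*u^2 - 18*u + 10) du

Using F^*(f dg) = (f ∘ F) d(g ∘ F), substitute each coordinate x_i by F_i(u, v) in f_i, and replace dx_i by d F_i = (∂F_i/∂u) du + (∂F_i/∂v) dv.
  For the x component: f_1(F) = u + 4; d F_1 = (4 - 6*u) du + (0) dv
  For the y component: f_2(F) = -6*u^2 + 2*u - 6; d F_2 = (1) du + (0) dv
Combining and collecting du, dv coefficients:
  coeff of du: -12*u^2 - 18*u + 10
  coeff of dv: 0
F^* omega = (-12*u^2 - 18*u + 10) du.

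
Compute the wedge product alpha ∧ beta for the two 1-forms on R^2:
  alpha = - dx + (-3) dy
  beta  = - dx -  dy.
alpha ∧ beta = (-2) dx ∧ dy

Distribute the wedge, using dx_i ∧ dx_j = -dx_j ∧ dx_i and dx_i ∧ dx_i = 0. For each pair (i, j) with i < j, the coefficient of dx_i ∧ dx_j in alpha ∧ beta is (alpha_i * beta_j - alpha_j * beta_i). Collecting: alpha ∧ beta = (-2) dx ∧ dy.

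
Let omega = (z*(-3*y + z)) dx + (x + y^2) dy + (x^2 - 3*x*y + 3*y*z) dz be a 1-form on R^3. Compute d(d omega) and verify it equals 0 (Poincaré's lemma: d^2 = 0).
d(d omega) = 0

Step 1: d omega = sum_{i<j} (∂f_j/∂x_i - ∂f_i/∂x_j) dx_i ∧ dx_j:
  coeff of dx ∧ dy: 3*z + 1
  coeff of dx ∧ dz: 2*x - 2*z
  coeff of dy ∧ dz: -3*x + 3*z
Step 2: Apply d again to each 2-form coefficient. The only possible 3-form in R^3 is dx ∧ dy ∧ dz, with coefficient
  ∂(coeff of dy∧dz)/∂x - ∂(coeff of dx∧dz)/∂y + ∂(coeff of dx∧dy)/∂z
  = ∂/∂x (-3*x + 3*z) - ∂/∂y (2*x - 2*z) + ∂/∂z (3*z + 1).
Each of these terms simplifies to sums of mixed partials that cancel in pairs. The result is 0 (by equality of mixed partials for smooth functions — Schwarz / Clairaut).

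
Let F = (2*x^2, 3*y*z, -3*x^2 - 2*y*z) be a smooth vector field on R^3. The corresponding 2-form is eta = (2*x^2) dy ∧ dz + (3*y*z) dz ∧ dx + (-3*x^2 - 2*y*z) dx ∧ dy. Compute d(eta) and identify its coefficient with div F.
d(eta) = (4*x - 2*y + 3*z) dx ∧ dy ∧ dz; div F = 4*x - 2*y + 3*z

For a 2-form in R^3 of the form above, applying d gives a 3-form with coefficient ∂P/∂x + ∂Q/∂y + ∂R/∂z:
  ∂P/∂x = 4*x
  ∂Q/∂y = 3*z
  ∂R/∂z = -2*y
Sum = 4*x - 2*y + 3*z, which is exactly div F.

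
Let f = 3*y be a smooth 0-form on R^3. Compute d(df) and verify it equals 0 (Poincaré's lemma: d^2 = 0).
d(df) = 0

Step 1: df = sum_i (∂f/∂x_i) dx_i = (0) dx + (3) dy + (0) dz.
Step 2: Apply d again. Using the 1-form formula, the coefficient of dx ∧ dy in d(df) is ∂^2 f/∂x ∂y - ∂^2 f/∂y ∂x = (0) - (0) = 0 (equality of mixed partials for smooth f).
Similarly for dx ∧ dz and dy ∧ dz — all coefficients vanish. So d(df) = 0.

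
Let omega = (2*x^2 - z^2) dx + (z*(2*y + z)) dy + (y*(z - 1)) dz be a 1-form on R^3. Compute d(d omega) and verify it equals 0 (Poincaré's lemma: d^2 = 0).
d(d omega) = 0

Step 1: d omega = sum_{i<j} (∂f_j/∂x_i - ∂f_i/∂x_j) dx_i ∧ dx_j:
  coeff of dx ∧ dy: 0
  coeff of dx ∧ dz: 2*z
  coeff of dy ∧ dz: -2*y - z - 1
Step 2: Apply d again to each 2-form coefficient. The only possible 3-form in R^3 is dx ∧ dy ∧ dz, with coefficient
  ∂(coeff of dy∧dz)/∂x - ∂(coeff of dx∧dz)/∂y + ∂(coeff of dx∧dy)/∂z
  = ∂/∂x (-2*y - z - 1) - ∂/∂y (2*z) + ∂/∂z (0).
Each of these terms simplifies to sums of mixed partials that cancel in pairs. The result is 0 (by equality of mixed partials for smooth functions — Schwarz / Clairaut).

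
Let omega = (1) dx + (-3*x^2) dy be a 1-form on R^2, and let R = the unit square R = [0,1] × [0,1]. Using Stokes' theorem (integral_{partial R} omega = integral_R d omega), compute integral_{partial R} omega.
integral_(partial R) omega = -3

Stokes: integral_partial_R omega = integral_R d omega with d omega = (∂Q/∂x - ∂P/∂y) dx ∧ dy.
  ∂Q/∂x = -6*x
  ∂P/∂y = 0
  integrand = ∂Q/∂x - ∂P/∂y = -6*x.
Integrating over R: integral_0^1 integral_0^1 (-6*x) dx dy = -3.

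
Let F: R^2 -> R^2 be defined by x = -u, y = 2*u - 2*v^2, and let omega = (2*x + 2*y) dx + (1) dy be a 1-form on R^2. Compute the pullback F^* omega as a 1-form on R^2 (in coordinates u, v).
F^* omega = (-2*u + 4*v^2 + 2) du + (-4*v) dv

Using F^*(f dg) = (f ∘ F) d(g ∘ F), substitute each coordinate x_i by F_i(u, v) in f_i, and replace dx_i by d F_i = (∂F_i/∂u) du + (∂F_i/∂v) dv.
  For the x component: f_1(F) = 2*u - 4*v^2; d F_1 = (-1) du + (0) dv
  For the y component: f_2(F) = 1; d F_2 = (2) du + (-4*v) dv
Combining and collecting du, dv coefficients:
  coeff of du: -2*u + 4*v^2 + 2
  coeff of dv: -4*v
F^* omega = (-2*u + 4*v^2 + 2) du + (-4*v) dv.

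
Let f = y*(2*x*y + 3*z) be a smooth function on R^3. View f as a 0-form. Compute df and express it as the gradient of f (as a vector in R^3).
df = (2*y^2) dx + (4*x*y + 3*z) dy + (3*y) dz; grad f = (2*y^2, 4*x*y + 3*z, 3*y)

For a 0-form f, d f = (∂f/∂x) dx + (∂f/∂y) dy + (∂f/∂z) dz. The components of the vector representation are exactly the entries of grad f in Cartesian coordinates:
  ∂f/∂x = 2*y^2
  ∂f/∂y = 4*x*y + 3*z
  ∂f/∂z = 3*y.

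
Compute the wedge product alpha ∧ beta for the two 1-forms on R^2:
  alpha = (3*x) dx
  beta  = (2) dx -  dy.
alpha ∧ beta = (-3*x) dx ∧ dy

Distribute the wedge, using dx_i ∧ dx_j = -dx_j ∧ dx_i and dx_i ∧ dx_i = 0. For each pair (i, j) with i < j, the coefficient of dx_i ∧ dx_j in alpha ∧ beta is (alpha_i * beta_j - alpha_j * beta_i). Collecting: alpha ∧ beta = (-3*x) dx ∧ dy.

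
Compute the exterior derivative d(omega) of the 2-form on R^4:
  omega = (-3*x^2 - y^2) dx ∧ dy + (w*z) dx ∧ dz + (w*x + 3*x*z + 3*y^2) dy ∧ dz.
d(omega) = (z) dx ∧ dz ∧ dw + (w + 3*z) dx ∧ dy ∧ dz + (x) dy ∧ dz ∧ dw

For a 2-form omega = sum_{i<j} g_{ij} dx_i ∧ dx_j, the exterior derivative is
  d(omega) = sum_{i<j} d(g_{ij}) ∧ dx_i ∧ dx_j = sum_{i<j, k} (∂g_{ij}/∂x_k) dx_k ∧ dx_i ∧ dx_j.
Expand each term, using dx_k ∧ dx_i ∧ dx_j = sgn(permutation) dx_{(a)} ∧ dx_{(b)} ∧ dx_{(c)} with (a < b < c) sorted:
  d(w*z) includes (∂/∂w)(w*z) dw = (z) dw, which multiplied by dx ∧ dz gives (z) dx ∧ dz ∧ dw
  d(w*x + 3*x*z + 3*y^2) includes (∂/∂x)(w*x + 3*x*z + 3*y^2) dx = (w + 3*z) dx, which multiplied by dy ∧ dz gives (w + 3*z) dx ∧ dy ∧ dz
  d(w*x + 3*x*z + 3*y^2) includes (∂/∂w)(w*x + 3*x*z + 3*y^2) dw = (x) dw, which multiplied by dy ∧ dz gives (x) dy ∧ dz ∧ dw
Collecting like 3-forms: d(omega) = (z) dx ∧ dz ∧ dw + (w + 3*z) dx ∧ dy ∧ dz + (x) dy ∧ dz ∧ dw.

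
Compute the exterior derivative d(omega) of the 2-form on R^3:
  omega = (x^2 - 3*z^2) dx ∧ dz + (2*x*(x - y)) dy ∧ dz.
d(omega) = (4*x - 2*y) dx ∧ dy ∧ dz

For a 2-form omega = sum_{i<j} g_{ij} dx_i ∧ dx_j, the exterior derivative is
  d(omega) = sum_{i<j} d(g_{ij}) ∧ dx_i ∧ dx_j = sum_{i<j, k} (∂g_{ij}/∂x_k) dx_k ∧ dx_i ∧ dx_j.
Expand each term, using dx_k ∧ dx_i ∧ dx_j = sgn(permutation) dx_{(a)} ∧ dx_{(b)} ∧ dx_{(c)} with (a < b < c) sorted:
  d(2*x*(x - y)) includes (∂/∂x)(2*x*(x - y)) dx = (4*x - 2*y) dx, which multiplied by dy ∧ dz gives (4*x - 2*y) dx ∧ dy ∧ dz
Collecting like 3-forms: d(omega) = (4*x - 2*y) dx ∧ dy ∧ dz.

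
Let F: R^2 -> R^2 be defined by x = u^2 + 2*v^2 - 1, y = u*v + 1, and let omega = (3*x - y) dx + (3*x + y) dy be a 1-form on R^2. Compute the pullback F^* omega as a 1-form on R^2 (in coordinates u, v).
F^* omega = (6*u^3 + u^2*v + 13*u*v^2 - 8*u + 6*v^3 - 2*v) du + (3*u^3 + 13*u^2*v + 2*u*v^2 - 2*u + 24*v^3 - 16*v) dv

Using F^*(f dg) = (f ∘ F) d(g ∘ F), substitute each coordinate x_i by F_i(u, v) in f_i, and replace dx_i by d F_i = (∂F_i/∂u) du + (∂F_i/∂v) dv.
  For the x component: f_1(F) = 3*u^2 - u*v + 6*v^2 - 4; d F_1 = (2*u) du + (4*v) dv
  For the y component: f_2(F) = 3*u^2 + u*v + 6*v^2 - 2; d F_2 = (v) du + (u) dv
Combining and collecting du, dv coefficients:
  coeff of du: 6*u^3 + u^2*v + 13*u*v^2 - 8*u + 6*v^3 - 2*v
  coeff of dv: 3*u^3 + 13*u^2*v + 2*u*v^2 - 2*u + 24*v^3 - 16*v
F^* omega = (6*u^3 + u^2*v + 13*u*v^2 - 8*u + 6*v^3 - 2*v) du + (3*u^3 + 13*u^2*v + 2*u*v^2 - 2*u + 24*v^3 - 16*v) dv.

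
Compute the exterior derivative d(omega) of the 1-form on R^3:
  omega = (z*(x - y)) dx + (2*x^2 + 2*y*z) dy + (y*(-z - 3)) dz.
d(omega) = (4*x + z) dx ∧ dy + (-x + y) dx ∧ dz + (-2*y - z - 3) dy ∧ dz

For a 1-form omega = sum_i f_i dx_i, the exterior derivative is
  d(omega) = sum_{i < j} (∂f_j/∂x_i - ∂f_i/∂x_j) dx_i ∧ dx_j.
  coefficient of dx ∧ dy: ∂f_2/∂x - ∂f_1/∂y = ∂(2*x^2 + 2*y*z)/∂x - ∂(z*(x - y))/∂y = 4*x + z
  coefficient of dx ∧ dz: ∂f_3/∂x - ∂f_1/∂z = ∂(y*(-z - 3))/∂x - ∂(z*(x - y))/∂z = -x + y
  coefficient of dy ∧ dz: ∂f_3/∂y - ∂f_2/∂z = ∂(y*(-z - 3))/∂y - ∂(2*x^2 + 2*y*z)/∂z = -2*y - z - 3
Assembling: d(omega) = (4*x + z) dx ∧ dy + (-x + y) dx ∧ dz + (-2*y - z - 3) dy ∧ dz.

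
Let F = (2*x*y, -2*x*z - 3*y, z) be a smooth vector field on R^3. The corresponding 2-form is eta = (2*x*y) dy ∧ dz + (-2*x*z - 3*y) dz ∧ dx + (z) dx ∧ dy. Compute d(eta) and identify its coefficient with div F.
d(eta) = (2*y - 2) dx ∧ dy ∧ dz; div F = 2*y - 2

For a 2-form in R^3 of the form above, applying d gives a 3-form with coefficient ∂P/∂x + ∂Q/∂y + ∂R/∂z:
  ∂P/∂x = 2*y
  ∂Q/∂y = -3
  ∂R/∂z = 1
Sum = 2*y - 2, which is exactly div F.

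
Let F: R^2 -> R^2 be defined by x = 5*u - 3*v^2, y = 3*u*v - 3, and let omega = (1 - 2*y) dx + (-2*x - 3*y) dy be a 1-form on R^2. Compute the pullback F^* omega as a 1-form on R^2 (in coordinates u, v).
F^* omega = (-27*u*v^2 - 60*u*v + 18*v^3 + 27*v + 35) du + (-27*u^2*v - 30*u^2 + 54*u*v^2 + 27*u - 42*v) dv

Using F^*(f dg) = (f ∘ F) d(g ∘ F), substitute each coordinate x_i by F_i(u, v) in f_i, and replace dx_i by d F_i = (∂F_i/∂u) du + (∂F_i/∂v) dv.
  For the x component: f_1(F) = -6*u*v + 7; d F_1 = (5) du + (-6*v) dv
  For the y component: f_2(F) = -9*u*v - 10*u + 6*v^2 + 9; d F_2 = (3*v) du + (3*u) dv
Combining and collecting du, dv coefficients:
  coeff of du: -27*u*v^2 - 60*u*v + 18*v^3 + 27*v + 35
  coeff of dv: -27*u^2*v - 30*u^2 + 54*u*v^2 + 27*u - 42*v
F^* omega = (-27*u*v^2 - 60*u*v + 18*v^3 + 27*v + 35) du + (-27*u^2*v - 30*u^2 + 54*u*v^2 + 27*u - 42*v) dv.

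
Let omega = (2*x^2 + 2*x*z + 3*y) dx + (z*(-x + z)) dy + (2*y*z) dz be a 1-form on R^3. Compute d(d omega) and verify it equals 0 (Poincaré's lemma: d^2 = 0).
d(d omega) = 0

Step 1: d omega = sum_{i<j} (∂f_j/∂x_i - ∂f_i/∂x_j) dx_i ∧ dx_j:
  coeff of dx ∧ dy: -z - 3
  coeff of dx ∧ dz: -2*x
  coeff of dy ∧ dz: x
Step 2: Apply d again to each 2-form coefficient. The only possible 3-form in R^3 is dx ∧ dy ∧ dz, with coefficient
  ∂(coeff of dy∧dz)/∂x - ∂(coeff of dx∧dz)/∂y + ∂(coeff of dx∧dy)/∂z
  = ∂/∂x (x) - ∂/∂y (-2*x) + ∂/∂z (-z - 3).
Each of these terms simplifies to sums of mixed partials that cancel in pairs. The result is 0 (by equality of mixed partials for smooth functions — Schwarz / Clairaut).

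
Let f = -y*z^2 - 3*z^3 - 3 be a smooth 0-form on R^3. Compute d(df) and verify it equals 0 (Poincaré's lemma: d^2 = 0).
d(df) = 0

Step 1: df = sum_i (∂f/∂x_i) dx_i = (0) dx + (-z^2) dy + (z*(-2*y - 9*z)) dz.
Step 2: Apply d again. Using the 1-form formula, the coefficient of dx ∧ dy in d(df) is ∂^2 f/∂x ∂y - ∂^2 f/∂y ∂x = (0) - (0) = 0 (equality of mixed partials for smooth f).
Similarly for dx ∧ dz and dy ∧ dz — all coefficients vanish. So d(df) = 0.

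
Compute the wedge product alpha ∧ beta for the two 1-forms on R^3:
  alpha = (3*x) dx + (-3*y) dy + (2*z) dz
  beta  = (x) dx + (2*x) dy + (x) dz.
alpha ∧ beta = (3*x*(2*x + y)) dx ∧ dy + (x*(3*x - 2*z)) dx ∧ dz + (-x*(3*y + 4*z)) dy ∧ dz

Distribute the wedge, using dx_i ∧ dx_j = -dx_j ∧ dx_i and dx_i ∧ dx_i = 0. For each pair (i, j) with i < j, the coefficient of dx_i ∧ dx_j in alpha ∧ beta is (alpha_i * beta_j - alpha_j * beta_i). Collecting: alpha ∧ beta = (3*x*(2*x + y)) dx ∧ dy + (x*(3*x - 2*z)) dx ∧ dz + (-x*(3*y + 4*z)) dy ∧ dz.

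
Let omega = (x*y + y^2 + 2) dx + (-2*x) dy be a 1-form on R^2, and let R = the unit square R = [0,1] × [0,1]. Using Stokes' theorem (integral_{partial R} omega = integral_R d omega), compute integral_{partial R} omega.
integral_(partial R) omega = -7/2

Stokes: integral_partial_R omega = integral_R d omega with d omega = (∂Q/∂x - ∂P/∂y) dx ∧ dy.
  ∂Q/∂x = -2
  ∂P/∂y = x + 2*y
  integrand = ∂Q/∂x - ∂P/∂y = -x - 2*y - 2.
Integrating over R: integral_0^1 integral_0^1 (-x - 2*y - 2) dx dy = -7/2.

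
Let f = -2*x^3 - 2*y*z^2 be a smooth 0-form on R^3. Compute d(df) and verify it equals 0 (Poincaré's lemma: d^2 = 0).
d(df) = 0

Step 1: df = sum_i (∂f/∂x_i) dx_i = (-6*x^2) dx + (-2*z^2) dy + (-4*y*z) dz.
Step 2: Apply d again. Using the 1-form formula, the coefficient of dx ∧ dy in d(df) is ∂^2 f/∂x ∂y - ∂^2 f/∂y ∂x = (0) - (0) = 0 (equality of mixed partials for smooth f).
Similarly for dx ∧ dz and dy ∧ dz — all coefficients vanish. So d(df) = 0.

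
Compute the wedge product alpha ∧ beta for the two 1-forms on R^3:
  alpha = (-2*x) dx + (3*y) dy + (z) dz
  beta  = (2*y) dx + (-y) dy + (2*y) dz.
alpha ∧ beta = (2*y*(x - 3*y)) dx ∧ dy + (-2*y*(2*x + z)) dx ∧ dz + (y*(6*y + z)) dy ∧ dz

Distribute the wedge, using dx_i ∧ dx_j = -dx_j ∧ dx_i and dx_i ∧ dx_i = 0. For each pair (i, j) with i < j, the coefficient of dx_i ∧ dx_j in alpha ∧ beta is (alpha_i * beta_j - alpha_j * beta_i). Collecting: alpha ∧ beta = (2*y*(x - 3*y)) dx ∧ dy + (-2*y*(2*x + z)) dx ∧ dz + (y*(6*y + z)) dy ∧ dz.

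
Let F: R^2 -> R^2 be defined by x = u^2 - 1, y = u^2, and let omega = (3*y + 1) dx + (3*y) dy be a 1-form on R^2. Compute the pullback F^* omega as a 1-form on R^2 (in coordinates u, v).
F^* omega = (12*u^3 + 2*u) du

Using F^*(f dg) = (f ∘ F) d(g ∘ F), substitute each coordinate x_i by F_i(u, v) in f_i, and replace dx_i by d F_i = (∂F_i/∂u) du + (∂F_i/∂v) dv.
  For the x component: f_1(F) = 3*u^2 + 1; d F_1 = (2*u) du + (0) dv
  For the y component: f_2(F) = 3*u^2; d F_2 = (2*u) du + (0) dv
Combining and collecting du, dv coefficients:
  coeff of du: 12*u^3 + 2*u
  coeff of dv: 0
F^* omega = (12*u^3 + 2*u) du.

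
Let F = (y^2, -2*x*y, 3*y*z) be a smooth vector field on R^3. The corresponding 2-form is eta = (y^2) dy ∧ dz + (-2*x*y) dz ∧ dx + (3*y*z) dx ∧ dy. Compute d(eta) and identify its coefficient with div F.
d(eta) = (-2*x + 3*y) dx ∧ dy ∧ dz; div F = -2*x + 3*y

For a 2-form in R^3 of the form above, applying d gives a 3-form with coefficient ∂P/∂x + ∂Q/∂y + ∂R/∂z:
  ∂P/∂x = 0
  ∂Q/∂y = -2*x
  ∂R/∂z = 3*y
Sum = -2*x + 3*y, which is exactly div F.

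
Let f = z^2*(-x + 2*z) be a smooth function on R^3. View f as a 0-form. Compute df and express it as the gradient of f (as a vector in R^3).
df = (-z^2) dx + (0) dy + (2*z*(-x + 3*z)) dz; grad f = (-z^2, 0, 2*z*(-x + 3*z))

For a 0-form f, d f = (∂f/∂x) dx + (∂f/∂y) dy + (∂f/∂z) dz. The components of the vector representation are exactly the entries of grad f in Cartesian coordinates:
  ∂f/∂x = -z^2
  ∂f/∂y = 0
  ∂f/∂z = 2*z*(-x + 3*z).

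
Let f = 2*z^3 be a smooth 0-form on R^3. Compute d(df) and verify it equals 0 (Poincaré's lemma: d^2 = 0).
d(df) = 0

Step 1: df = sum_i (∂f/∂x_i) dx_i = (0) dx + (0) dy + (6*z^2) dz.
Step 2: Apply d again. Using the 1-form formula, the coefficient of dx ∧ dy in d(df) is ∂^2 f/∂x ∂y - ∂^2 f/∂y ∂x = (0) - (0) = 0 (equality of mixed partials for smooth f).
Similarly for dx ∧ dz and dy ∧ dz — all coefficients vanish. So d(df) = 0.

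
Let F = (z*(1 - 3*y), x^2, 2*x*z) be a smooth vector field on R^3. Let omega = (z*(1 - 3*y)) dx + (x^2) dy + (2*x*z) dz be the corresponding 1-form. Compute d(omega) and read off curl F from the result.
d(omega) = (0) dy ∧ dz + (-3*y - 2*z + 1) dz ∧ dx + (2*x + 3*z) dx ∧ dy; curl F = (0, -3*y - 2*z + 1, 2*x + 3*z)

d omega = sum_{i<j} (∂f_j/∂x_i - ∂f_i/∂x_j) dx_i ∧ dx_j. Under the identification (dy ∧ dz, dz ∧ dx, dx ∧ dy) ↔ (e_x, e_y, e_z), the coefficients are exactly the components of curl F. Compute:
  ∂R/∂y - ∂Q/∂z = (0) - (0) = 0
  ∂P/∂z - ∂R/∂x = (1 - 3*y) - (2*z) = -3*y - 2*z + 1
  ∂Q/∂x - ∂P/∂y = (2*x) - (-3*z) = 2*x + 3*z.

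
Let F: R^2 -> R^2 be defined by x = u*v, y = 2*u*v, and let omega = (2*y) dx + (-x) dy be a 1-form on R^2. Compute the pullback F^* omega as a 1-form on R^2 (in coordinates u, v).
F^* omega = (2*u*v^2) du + (2*u^2*v) dv

Using F^*(f dg) = (f ∘ F) d(g ∘ F), substitute each coordinate x_i by F_i(u, v) in f_i, and replace dx_i by d F_i = (∂F_i/∂u) du + (∂F_i/∂v) dv.
  For the x component: f_1(F) = 4*u*v; d F_1 = (v) du + (u) dv
  For the y component: f_2(F) = -u*v; d F_2 = (2*v) du + (2*u) dv
Combining and collecting du, dv coefficients:
  coeff of du: 2*u*v^2
  coeff of dv: 2*u^2*v
F^* omega = (2*u*v^2) du + (2*u^2*v) dv.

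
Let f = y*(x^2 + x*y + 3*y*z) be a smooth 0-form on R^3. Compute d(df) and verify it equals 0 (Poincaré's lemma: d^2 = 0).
d(df) = 0

Step 1: df = sum_i (∂f/∂x_i) dx_i = (y*(2*x + y)) dx + (x^2 + 2*x*y + 6*y*z) dy + (3*y^2) dz.
Step 2: Apply d again. Using the 1-form formula, the coefficient of dx ∧ dy in d(df) is ∂^2 f/∂x ∂y - ∂^2 f/∂y ∂x = (2*x + 2*y) - (2*x + 2*y) = 0 (equality of mixed partials for smooth f).
Similarly for dx ∧ dz and dy ∧ dz — all coefficients vanish. So d(df) = 0.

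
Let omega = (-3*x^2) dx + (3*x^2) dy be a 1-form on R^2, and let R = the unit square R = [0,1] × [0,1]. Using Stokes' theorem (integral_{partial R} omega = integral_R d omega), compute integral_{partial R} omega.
integral_(partial R) omega = 3

Stokes: integral_partial_R omega = integral_R d omega with d omega = (∂Q/∂x - ∂P/∂y) dx ∧ dy.
  ∂Q/∂x = 6*x
  ∂P/∂y = 0
  integrand = ∂Q/∂x - ∂P/∂y = 6*x.
Integrating over R: integral_0^1 integral_0^1 (6*x) dx dy = 3.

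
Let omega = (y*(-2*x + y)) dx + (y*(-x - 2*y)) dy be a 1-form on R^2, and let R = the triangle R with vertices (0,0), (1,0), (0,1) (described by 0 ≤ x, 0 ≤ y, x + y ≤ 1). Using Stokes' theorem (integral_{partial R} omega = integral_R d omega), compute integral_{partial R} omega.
integral_(partial R) omega = -1/6

Stokes: integral_partial_R omega = integral_R d omega with d omega = (∂Q/∂x - ∂P/∂y) dx ∧ dy.
  ∂Q/∂x = -y
  ∂P/∂y = -2*x + 2*y
  integrand = ∂Q/∂x - ∂P/∂y = 2*x - 3*y.
Integrating over R: integral_0^1 integral_0^{1-x} (2*x - 3*y) dy dx = -1/6.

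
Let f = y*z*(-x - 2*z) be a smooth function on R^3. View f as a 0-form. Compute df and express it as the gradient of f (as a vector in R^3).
df = (-y*z) dx + (z*(-x - 2*z)) dy + (y*(-x - 4*z)) dz; grad f = (-y*z, z*(-x - 2*z), y*(-x - 4*z))

For a 0-form f, d f = (∂f/∂x) dx + (∂f/∂y) dy + (∂f/∂z) dz. The components of the vector representation are exactly the entries of grad f in Cartesian coordinates:
  ∂f/∂x = -y*z
  ∂f/∂y = z*(-x - 2*z)
  ∂f/∂z = y*(-x - 4*z).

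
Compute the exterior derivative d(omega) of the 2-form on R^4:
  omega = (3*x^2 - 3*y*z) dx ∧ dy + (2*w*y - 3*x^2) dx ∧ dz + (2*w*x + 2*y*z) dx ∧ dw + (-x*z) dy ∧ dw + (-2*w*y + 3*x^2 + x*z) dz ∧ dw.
d(omega) = (-2*w - 3*y) dx ∧ dy ∧ dz + (6*x + z) dx ∧ dz ∧ dw + (-3*z) dx ∧ dy ∧ dw + (-2*w + x) dy ∧ dz ∧ dw

For a 2-form omega = sum_{i<j} g_{ij} dx_i ∧ dx_j, the exterior derivative is
  d(omega) = sum_{i<j} d(g_{ij}) ∧ dx_i ∧ dx_j = sum_{i<j, k} (∂g_{ij}/∂x_k) dx_k ∧ dx_i ∧ dx_j.
Expand each term, using dx_k ∧ dx_i ∧ dx_j = sgn(permutation) dx_{(a)} ∧ dx_{(b)} ∧ dx_{(c)} with (a < b < c) sorted:
  d(3*x^2 - 3*y*z) includes (∂/∂z)(3*x^2 - 3*y*z) dz = (-3*y) dz, which multiplied by dx ∧ dy gives (-3*y) dx ∧ dy ∧ dz
  d(2*w*y - 3*x^2) includes (∂/∂y)(2*w*y - 3*x^2) dy = (2*w) dy, which multiplied by dx ∧ dz gives (-2*w) dx ∧ dy ∧ dz
  d(2*w*y - 3*x^2) includes (∂/∂w)(2*w*y - 3*x^2) dw = (2*y) dw, which multiplied by dx ∧ dz gives (2*y) dx ∧ dz ∧ dw
  d(2*w*x + 2*y*z) includes (∂/∂y)(2*w*x + 2*y*z) dy = (2*z) dy, which multiplied by dx ∧ dw gives (-2*z) dx ∧ dy ∧ dw
  d(2*w*x + 2*y*z) includes (∂/∂z)(2*w*x + 2*y*z) dz = (2*y) dz, which multiplied by dx ∧ dw gives (-2*y) dx ∧ dz ∧ dw
  d(-x*z) includes (∂/∂x)(-x*z) dx = (-z) dx, which multiplied by dy ∧ dw gives (-z) dx ∧ dy ∧ dw
  d(-x*z) includes (∂/∂z)(-x*z) dz = (-x) dz, which multiplied by dy ∧ dw gives (x) dy ∧ dz ∧ dw
  d(-2*w*y + 3*x^2 + x*z) includes (∂/∂x)(-2*w*y + 3*x^2 + x*z) dx = (6*x + z) dx, which multiplied by dz ∧ dw gives (6*x + z) dx ∧ dz ∧ dw
  d(-2*w*y + 3*x^2 + x*z) includes (∂/∂y)(-2*w*y + 3*x^2 + x*z) dy = (-2*w) dy, which multiplied by dz ∧ dw gives (-2*w) dy ∧ dz ∧ dw
Collecting like 3-forms: d(omega) = (-2*w - 3*y) dx ∧ dy ∧ dz + (6*x + z) dx ∧ dz ∧ dw + (-3*z) dx ∧ dy ∧ dw + (-2*w + x) dy ∧ dz ∧ dw.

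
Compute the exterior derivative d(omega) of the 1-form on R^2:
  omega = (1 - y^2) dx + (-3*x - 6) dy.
d(omega) = (2*y - 3) dx ∧ dy

For a 1-form omega = sum_i f_i dx_i, the exterior derivative is
  d(omega) = sum_{i < j} (∂f_j/∂x_i - ∂f_i/∂x_j) dx_i ∧ dx_j.
  coefficient of dx ∧ dy: ∂f_2/∂x - ∂f_1/∂y = ∂(-3*x - 6)/∂x - ∂(1 - y^2)/∂y = 2*y - 3
Assembling: d(omega) = (2*y - 3) dx ∧ dy.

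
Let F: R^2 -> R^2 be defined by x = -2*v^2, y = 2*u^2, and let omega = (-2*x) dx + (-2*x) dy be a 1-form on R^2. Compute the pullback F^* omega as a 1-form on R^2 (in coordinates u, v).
F^* omega = (16*u*v^2) du + (-16*v^3) dv

Using F^*(f dg) = (f ∘ F) d(g ∘ F), substitute each coordinate x_i by F_i(u, v) in f_i, and replace dx_i by d F_i = (∂F_i/∂u) du + (∂F_i/∂v) dv.
  For the x component: f_1(F) = 4*v^2; d F_1 = (0) du + (-4*v) dv
  For the y component: f_2(F) = 4*v^2; d F_2 = (4*u) du + (0) dv
Combining and collecting du, dv coefficients:
  coeff of du: 16*u*v^2
  coeff of dv: -16*v^3
F^* omega = (16*u*v^2) du + (-16*v^3) dv.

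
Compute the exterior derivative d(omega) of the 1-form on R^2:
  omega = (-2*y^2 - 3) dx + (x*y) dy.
d(omega) = (5*y) dx ∧ dy

For a 1-form omega = sum_i f_i dx_i, the exterior derivative is
  d(omega) = sum_{i < j} (∂f_j/∂x_i - ∂f_i/∂x_j) dx_i ∧ dx_j.
  coefficient of dx ∧ dy: ∂f_2/∂x - ∂f_1/∂y = ∂(x*y)/∂x - ∂(-2*y^2 - 3)/∂y = 5*y
Assembling: d(omega) = (5*y) dx ∧ dy.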